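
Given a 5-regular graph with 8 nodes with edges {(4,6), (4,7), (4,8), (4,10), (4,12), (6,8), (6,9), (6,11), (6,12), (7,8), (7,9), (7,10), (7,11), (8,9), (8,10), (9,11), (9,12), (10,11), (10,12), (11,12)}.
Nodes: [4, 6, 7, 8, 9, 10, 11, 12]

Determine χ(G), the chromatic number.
χ(G) = 4

Clique number ω(G) = 4 (lower bound: χ ≥ ω).
The clique on [6, 9, 11, 12] has size 4, forcing χ ≥ 4, and the coloring below uses 4 colors, so χ(G) = 4.
A valid 4-coloring: color 1: [4, 11]; color 2: [9, 10]; color 3: [8, 12]; color 4: [6, 7].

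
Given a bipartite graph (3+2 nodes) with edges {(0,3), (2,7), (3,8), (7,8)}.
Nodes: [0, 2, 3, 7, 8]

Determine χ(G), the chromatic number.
χ(G) = 2

Clique number ω(G) = 2 (lower bound: χ ≥ ω).
The graph is bipartite (no odd cycle), so 2 colors suffice: χ(G) = 2.
A valid 2-coloring: color 1: [0, 2, 8]; color 2: [3, 7].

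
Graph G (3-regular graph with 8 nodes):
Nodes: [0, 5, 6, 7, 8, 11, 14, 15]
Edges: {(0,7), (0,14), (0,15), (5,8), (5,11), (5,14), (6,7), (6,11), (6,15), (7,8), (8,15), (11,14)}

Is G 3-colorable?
Yes, G is 3-colorable

A valid 3-coloring: color 1: [6, 8, 14]; color 2: [5, 7, 15]; color 3: [0, 11].
(χ(G) = 3 ≤ 3.)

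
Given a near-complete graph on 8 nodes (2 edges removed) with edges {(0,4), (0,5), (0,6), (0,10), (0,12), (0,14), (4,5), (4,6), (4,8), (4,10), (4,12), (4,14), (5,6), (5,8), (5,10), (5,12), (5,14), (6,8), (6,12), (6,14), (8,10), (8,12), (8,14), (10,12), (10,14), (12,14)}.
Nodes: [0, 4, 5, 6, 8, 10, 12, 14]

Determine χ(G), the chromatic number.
Clique number ω(G) = 6 (lower bound: χ ≥ ω).
The clique on [0, 4, 5, 10, 12, 14] has size 6, forcing χ ≥ 6, and the coloring below uses 6 colors, so χ(G) = 6.
A valid 6-coloring: color 1: [4]; color 2: [5]; color 3: [14]; color 4: [12]; color 5: [0, 8]; color 6: [6, 10].

χ(G) = 6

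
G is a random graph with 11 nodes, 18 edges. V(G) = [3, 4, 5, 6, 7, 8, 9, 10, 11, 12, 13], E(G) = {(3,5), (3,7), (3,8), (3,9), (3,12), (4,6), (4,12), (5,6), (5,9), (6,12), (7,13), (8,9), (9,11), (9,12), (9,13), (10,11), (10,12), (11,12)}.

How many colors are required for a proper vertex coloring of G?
Clique number ω(G) = 3 (lower bound: χ ≥ ω).
The clique on [4, 6, 12] has size 3, forcing χ ≥ 3, and the coloring below uses 3 colors, so χ(G) = 3.
A valid 3-coloring: color 1: [5, 7, 8, 12]; color 2: [4, 9, 10]; color 3: [3, 6, 11, 13].

χ(G) = 3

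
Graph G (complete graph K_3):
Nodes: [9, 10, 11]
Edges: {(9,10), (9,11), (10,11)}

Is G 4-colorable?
A valid 4-coloring: color 1: [10]; color 2: [11]; color 3: [9].
(χ(G) = 3 ≤ 4.)

Yes, G is 4-colorable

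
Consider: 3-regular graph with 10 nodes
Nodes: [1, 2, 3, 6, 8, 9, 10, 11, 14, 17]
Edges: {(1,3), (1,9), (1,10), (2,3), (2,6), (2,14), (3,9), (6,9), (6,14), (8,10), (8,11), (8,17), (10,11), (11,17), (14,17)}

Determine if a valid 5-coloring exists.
A valid 5-coloring: color 1: [3, 6, 10, 17]; color 2: [1, 11, 14]; color 3: [2, 8, 9].
(χ(G) = 3 ≤ 5.)

Yes, G is 5-colorable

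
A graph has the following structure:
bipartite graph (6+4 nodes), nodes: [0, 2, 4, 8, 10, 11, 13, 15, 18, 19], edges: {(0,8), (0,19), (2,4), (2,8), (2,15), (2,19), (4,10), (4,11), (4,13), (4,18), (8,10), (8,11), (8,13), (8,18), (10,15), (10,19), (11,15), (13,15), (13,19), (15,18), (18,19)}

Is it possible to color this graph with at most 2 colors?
Yes, G is 2-colorable

A valid 2-coloring: color 1: [4, 8, 15, 19]; color 2: [0, 2, 10, 11, 13, 18].
(χ(G) = 2 ≤ 2.)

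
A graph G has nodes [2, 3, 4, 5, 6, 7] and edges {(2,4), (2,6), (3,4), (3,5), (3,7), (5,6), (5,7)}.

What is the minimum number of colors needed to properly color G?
Clique number ω(G) = 3 (lower bound: χ ≥ ω).
The clique on [3, 5, 7] has size 3, forcing χ ≥ 3, and the coloring below uses 3 colors, so χ(G) = 3.
A valid 3-coloring: color 1: [3, 6]; color 2: [2, 5]; color 3: [4, 7].

χ(G) = 3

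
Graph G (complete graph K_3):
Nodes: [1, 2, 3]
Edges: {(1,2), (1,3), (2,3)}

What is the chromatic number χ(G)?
χ(G) = 3

Clique number ω(G) = 3 (lower bound: χ ≥ ω).
The clique on [1, 2, 3] has size 3, forcing χ ≥ 3, and the coloring below uses 3 colors, so χ(G) = 3.
A valid 3-coloring: color 1: [3]; color 2: [1]; color 3: [2].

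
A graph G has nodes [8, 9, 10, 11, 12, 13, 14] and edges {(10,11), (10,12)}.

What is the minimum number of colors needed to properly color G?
Clique number ω(G) = 2 (lower bound: χ ≥ ω).
The graph is bipartite (no odd cycle), so 2 colors suffice: χ(G) = 2.
A valid 2-coloring: color 1: [8, 9, 10, 13, 14]; color 2: [11, 12].

χ(G) = 2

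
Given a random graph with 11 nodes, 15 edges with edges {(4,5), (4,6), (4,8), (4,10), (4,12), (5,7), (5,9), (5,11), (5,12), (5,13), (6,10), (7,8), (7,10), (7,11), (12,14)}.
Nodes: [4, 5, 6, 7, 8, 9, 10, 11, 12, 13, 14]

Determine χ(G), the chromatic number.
Clique number ω(G) = 3 (lower bound: χ ≥ ω).
The clique on [4, 5, 12] has size 3, forcing χ ≥ 3, and the coloring below uses 3 colors, so χ(G) = 3.
A valid 3-coloring: color 1: [5, 6, 8, 14]; color 2: [4, 7, 9, 13]; color 3: [10, 11, 12].

χ(G) = 3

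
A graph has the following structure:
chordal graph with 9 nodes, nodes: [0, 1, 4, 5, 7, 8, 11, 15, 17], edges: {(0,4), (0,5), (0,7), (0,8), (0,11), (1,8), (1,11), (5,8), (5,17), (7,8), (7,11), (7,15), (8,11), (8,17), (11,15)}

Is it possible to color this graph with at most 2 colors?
The clique on vertices [0, 7, 8, 11] has size 4 > 2, so it alone needs 4 colors.

No, G is not 2-colorable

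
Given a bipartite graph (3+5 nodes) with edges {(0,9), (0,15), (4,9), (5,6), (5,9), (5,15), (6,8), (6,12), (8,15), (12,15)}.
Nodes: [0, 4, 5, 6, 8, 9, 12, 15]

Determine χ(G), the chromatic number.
χ(G) = 2

Clique number ω(G) = 2 (lower bound: χ ≥ ω).
The graph is bipartite (no odd cycle), so 2 colors suffice: χ(G) = 2.
A valid 2-coloring: color 1: [6, 9, 15]; color 2: [0, 4, 5, 8, 12].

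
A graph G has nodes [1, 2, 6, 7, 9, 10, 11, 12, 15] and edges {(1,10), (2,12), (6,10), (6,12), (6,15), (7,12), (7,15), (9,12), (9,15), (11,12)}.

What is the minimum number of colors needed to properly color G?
Clique number ω(G) = 2 (lower bound: χ ≥ ω).
The graph is bipartite (no odd cycle), so 2 colors suffice: χ(G) = 2.
A valid 2-coloring: color 1: [10, 12, 15]; color 2: [1, 2, 6, 7, 9, 11].

χ(G) = 2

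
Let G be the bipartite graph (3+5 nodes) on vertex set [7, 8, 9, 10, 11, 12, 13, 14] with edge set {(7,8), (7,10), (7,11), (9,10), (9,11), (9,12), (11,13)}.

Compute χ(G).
χ(G) = 2

Clique number ω(G) = 2 (lower bound: χ ≥ ω).
The graph is bipartite (no odd cycle), so 2 colors suffice: χ(G) = 2.
A valid 2-coloring: color 1: [7, 9, 13, 14]; color 2: [8, 10, 11, 12].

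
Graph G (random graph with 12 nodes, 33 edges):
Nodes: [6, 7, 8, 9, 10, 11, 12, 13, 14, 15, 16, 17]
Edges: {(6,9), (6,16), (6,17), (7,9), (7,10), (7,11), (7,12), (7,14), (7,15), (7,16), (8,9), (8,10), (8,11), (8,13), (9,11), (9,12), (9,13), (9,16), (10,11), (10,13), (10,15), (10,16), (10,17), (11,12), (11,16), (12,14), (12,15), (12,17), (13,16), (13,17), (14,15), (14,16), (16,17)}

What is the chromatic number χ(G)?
Clique number ω(G) = 4 (lower bound: χ ≥ ω).
The clique on [10, 13, 16, 17] has size 4, forcing χ ≥ 4, and the coloring below uses 4 colors, so χ(G) = 4.
A valid 4-coloring: color 1: [8, 12, 16]; color 2: [9, 10, 14]; color 3: [6, 7, 13]; color 4: [11, 15, 17].

χ(G) = 4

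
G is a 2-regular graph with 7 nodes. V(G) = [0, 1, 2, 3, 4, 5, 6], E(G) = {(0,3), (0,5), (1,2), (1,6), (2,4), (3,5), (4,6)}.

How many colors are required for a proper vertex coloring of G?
χ(G) = 3

Clique number ω(G) = 3 (lower bound: χ ≥ ω).
The clique on [0, 3, 5] has size 3, forcing χ ≥ 3, and the coloring below uses 3 colors, so χ(G) = 3.
A valid 3-coloring: color 1: [2, 3, 6]; color 2: [1, 4, 5]; color 3: [0].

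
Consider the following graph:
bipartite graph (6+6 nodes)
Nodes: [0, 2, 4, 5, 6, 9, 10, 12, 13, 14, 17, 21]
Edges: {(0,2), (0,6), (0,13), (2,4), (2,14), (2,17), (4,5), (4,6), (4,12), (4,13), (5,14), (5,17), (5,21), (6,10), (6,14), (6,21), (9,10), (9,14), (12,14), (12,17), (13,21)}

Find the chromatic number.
χ(G) = 2

Clique number ω(G) = 2 (lower bound: χ ≥ ω).
The graph is bipartite (no odd cycle), so 2 colors suffice: χ(G) = 2.
A valid 2-coloring: color 1: [0, 4, 10, 14, 17, 21]; color 2: [2, 5, 6, 9, 12, 13].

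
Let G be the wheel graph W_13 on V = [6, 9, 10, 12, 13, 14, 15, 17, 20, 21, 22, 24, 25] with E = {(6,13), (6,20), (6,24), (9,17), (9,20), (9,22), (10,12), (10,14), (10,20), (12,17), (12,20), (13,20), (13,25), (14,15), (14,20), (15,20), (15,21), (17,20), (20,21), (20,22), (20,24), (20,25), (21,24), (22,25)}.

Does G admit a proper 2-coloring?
No, G is not 2-colorable

The clique on vertices [6, 20, 24] has size 3 > 2, so it alone needs 3 colors.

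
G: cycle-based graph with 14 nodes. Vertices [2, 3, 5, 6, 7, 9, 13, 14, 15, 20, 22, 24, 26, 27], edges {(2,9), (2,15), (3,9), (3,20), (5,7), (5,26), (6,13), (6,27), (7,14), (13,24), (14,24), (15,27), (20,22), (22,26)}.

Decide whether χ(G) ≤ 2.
Yes, G is 2-colorable

A valid 2-coloring: color 1: [2, 3, 5, 13, 14, 22, 27]; color 2: [6, 7, 9, 15, 20, 24, 26].
(χ(G) = 2 ≤ 2.)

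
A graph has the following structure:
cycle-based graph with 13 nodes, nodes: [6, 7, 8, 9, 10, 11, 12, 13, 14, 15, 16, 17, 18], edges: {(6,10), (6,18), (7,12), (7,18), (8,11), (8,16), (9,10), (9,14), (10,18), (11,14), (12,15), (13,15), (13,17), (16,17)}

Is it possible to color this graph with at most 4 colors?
Yes, G is 4-colorable

A valid 4-coloring: color 1: [9, 11, 12, 13, 16, 18]; color 2: [7, 8, 10, 14, 15, 17]; color 3: [6].
(χ(G) = 3 ≤ 4.)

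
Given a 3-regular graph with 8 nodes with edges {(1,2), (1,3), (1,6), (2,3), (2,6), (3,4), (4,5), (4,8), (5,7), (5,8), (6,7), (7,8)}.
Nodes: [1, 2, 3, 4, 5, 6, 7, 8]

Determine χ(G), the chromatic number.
Clique number ω(G) = 3 (lower bound: χ ≥ ω).
The clique on [1, 2, 3] has size 3, forcing χ ≥ 3, and the coloring below uses 3 colors, so χ(G) = 3.
A valid 3-coloring: color 1: [3, 5, 6]; color 2: [2, 4, 7]; color 3: [1, 8].

χ(G) = 3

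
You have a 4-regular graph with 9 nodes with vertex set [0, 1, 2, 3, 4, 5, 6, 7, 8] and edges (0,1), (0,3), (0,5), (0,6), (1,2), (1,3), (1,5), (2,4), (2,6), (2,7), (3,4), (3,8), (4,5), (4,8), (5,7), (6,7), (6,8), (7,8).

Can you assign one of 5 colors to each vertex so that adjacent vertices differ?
Yes, G is 5-colorable

A valid 5-coloring: color 1: [2, 3, 5]; color 2: [0, 8]; color 3: [1, 4, 6]; color 4: [7].
(χ(G) = 3 ≤ 5.)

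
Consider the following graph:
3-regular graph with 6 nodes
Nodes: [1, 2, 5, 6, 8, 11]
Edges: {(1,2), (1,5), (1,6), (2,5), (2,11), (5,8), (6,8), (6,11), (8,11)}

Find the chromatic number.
Clique number ω(G) = 3 (lower bound: χ ≥ ω).
The clique on [6, 8, 11] has size 3, forcing χ ≥ 3, and the coloring below uses 3 colors, so χ(G) = 3.
A valid 3-coloring: color 1: [2, 6]; color 2: [1, 8]; color 3: [5, 11].

χ(G) = 3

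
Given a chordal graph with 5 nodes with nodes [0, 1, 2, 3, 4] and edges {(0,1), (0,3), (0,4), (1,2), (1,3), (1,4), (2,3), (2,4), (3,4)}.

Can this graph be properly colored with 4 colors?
A valid 4-coloring: color 1: [4]; color 2: [1]; color 3: [3]; color 4: [0, 2].
(χ(G) = 4 ≤ 4.)

Yes, G is 4-colorable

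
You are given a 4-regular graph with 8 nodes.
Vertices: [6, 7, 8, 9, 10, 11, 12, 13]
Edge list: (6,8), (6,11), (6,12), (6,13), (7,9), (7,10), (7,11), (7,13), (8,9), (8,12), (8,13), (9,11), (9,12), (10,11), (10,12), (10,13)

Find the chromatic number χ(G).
χ(G) = 3

Clique number ω(G) = 3 (lower bound: χ ≥ ω).
The clique on [8, 9, 12] has size 3, forcing χ ≥ 3, and the coloring below uses 3 colors, so χ(G) = 3.
A valid 3-coloring: color 1: [6, 9, 10]; color 2: [7, 8]; color 3: [11, 12, 13].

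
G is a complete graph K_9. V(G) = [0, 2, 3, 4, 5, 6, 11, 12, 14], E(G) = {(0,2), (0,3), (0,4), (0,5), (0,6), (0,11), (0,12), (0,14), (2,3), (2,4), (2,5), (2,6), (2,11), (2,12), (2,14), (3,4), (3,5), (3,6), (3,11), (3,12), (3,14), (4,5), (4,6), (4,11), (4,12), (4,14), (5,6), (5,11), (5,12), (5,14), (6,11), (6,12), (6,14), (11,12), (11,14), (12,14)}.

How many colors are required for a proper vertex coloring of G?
χ(G) = 9

Clique number ω(G) = 9 (lower bound: χ ≥ ω).
The clique on [0, 2, 3, 4, 5, 6, 11, 12, 14] has size 9, forcing χ ≥ 9, and the coloring below uses 9 colors, so χ(G) = 9.
A valid 9-coloring: color 1: [3]; color 2: [4]; color 3: [6]; color 4: [0]; color 5: [12]; color 6: [11]; color 7: [5]; color 8: [2]; color 9: [14].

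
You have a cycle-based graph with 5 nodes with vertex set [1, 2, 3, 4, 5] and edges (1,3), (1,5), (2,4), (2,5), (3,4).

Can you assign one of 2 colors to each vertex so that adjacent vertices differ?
Odd cycle [2, 5, 1, 3, 4] needs 3 colors (χ ≥ 3).
Hence χ(G) ≥ 3 > 2, so no proper 2-coloring exists.

No, G is not 2-colorable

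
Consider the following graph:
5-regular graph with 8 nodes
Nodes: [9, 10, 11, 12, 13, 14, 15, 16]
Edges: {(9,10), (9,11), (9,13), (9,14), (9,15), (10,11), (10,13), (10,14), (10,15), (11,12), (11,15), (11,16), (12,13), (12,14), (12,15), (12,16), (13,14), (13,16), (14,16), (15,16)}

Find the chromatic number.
Clique number ω(G) = 4 (lower bound: χ ≥ ω).
The clique on [11, 12, 15, 16] has size 4, forcing χ ≥ 4, and the coloring below uses 4 colors, so χ(G) = 4.
A valid 4-coloring: color 1: [11, 14]; color 2: [9, 12]; color 3: [10, 16]; color 4: [13, 15].

χ(G) = 4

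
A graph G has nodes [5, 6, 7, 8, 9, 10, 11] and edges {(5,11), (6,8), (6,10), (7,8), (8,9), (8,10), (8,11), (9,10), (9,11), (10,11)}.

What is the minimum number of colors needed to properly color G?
Clique number ω(G) = 4 (lower bound: χ ≥ ω).
The clique on [8, 9, 10, 11] has size 4, forcing χ ≥ 4, and the coloring below uses 4 colors, so χ(G) = 4.
A valid 4-coloring: color 1: [5, 8]; color 2: [6, 7, 11]; color 3: [10]; color 4: [9].

χ(G) = 4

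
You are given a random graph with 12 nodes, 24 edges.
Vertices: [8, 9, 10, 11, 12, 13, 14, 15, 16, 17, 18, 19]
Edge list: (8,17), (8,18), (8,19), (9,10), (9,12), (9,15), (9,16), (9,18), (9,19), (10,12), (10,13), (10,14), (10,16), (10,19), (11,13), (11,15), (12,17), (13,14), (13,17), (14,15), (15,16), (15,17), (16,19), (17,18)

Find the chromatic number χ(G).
Clique number ω(G) = 4 (lower bound: χ ≥ ω).
The clique on [9, 10, 16, 19] has size 4, forcing χ ≥ 4, and the coloring below uses 4 colors, so χ(G) = 4.
A valid 4-coloring: color 1: [8, 10, 15]; color 2: [9, 11, 14, 17]; color 3: [12, 13, 18, 19]; color 4: [16].

χ(G) = 4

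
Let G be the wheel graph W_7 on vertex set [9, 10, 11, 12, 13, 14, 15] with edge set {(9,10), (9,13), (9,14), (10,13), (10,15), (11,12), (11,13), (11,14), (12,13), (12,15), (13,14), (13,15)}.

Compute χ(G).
Clique number ω(G) = 3 (lower bound: χ ≥ ω).
The clique on [9, 10, 13] has size 3, forcing χ ≥ 3, and the coloring below uses 3 colors, so χ(G) = 3.
A valid 3-coloring: color 1: [13]; color 2: [10, 12, 14]; color 3: [9, 11, 15].

χ(G) = 3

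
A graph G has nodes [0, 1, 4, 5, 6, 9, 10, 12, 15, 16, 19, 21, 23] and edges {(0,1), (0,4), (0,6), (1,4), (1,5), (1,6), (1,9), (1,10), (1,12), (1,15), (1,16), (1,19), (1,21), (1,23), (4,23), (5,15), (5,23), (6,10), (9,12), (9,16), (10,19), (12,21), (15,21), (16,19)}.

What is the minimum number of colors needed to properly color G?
χ(G) = 3

Clique number ω(G) = 3 (lower bound: χ ≥ ω).
The clique on [0, 1, 4] has size 3, forcing χ ≥ 3, and the coloring below uses 3 colors, so χ(G) = 3.
A valid 3-coloring: color 1: [1]; color 2: [0, 10, 12, 15, 16, 23]; color 3: [4, 5, 6, 9, 19, 21].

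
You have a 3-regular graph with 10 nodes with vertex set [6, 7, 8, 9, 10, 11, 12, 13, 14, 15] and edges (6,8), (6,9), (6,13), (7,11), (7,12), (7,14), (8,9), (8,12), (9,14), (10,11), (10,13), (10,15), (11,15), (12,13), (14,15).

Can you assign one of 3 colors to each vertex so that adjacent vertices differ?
Yes, G is 3-colorable

A valid 3-coloring: color 1: [7, 9, 10]; color 2: [6, 11, 12, 14]; color 3: [8, 13, 15].
(χ(G) = 3 ≤ 3.)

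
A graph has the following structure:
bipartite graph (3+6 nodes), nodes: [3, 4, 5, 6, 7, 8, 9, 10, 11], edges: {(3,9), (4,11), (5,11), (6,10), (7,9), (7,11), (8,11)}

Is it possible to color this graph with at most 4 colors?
Yes, G is 4-colorable

A valid 4-coloring: color 1: [6, 9, 11]; color 2: [3, 4, 5, 7, 8, 10].
(χ(G) = 2 ≤ 4.)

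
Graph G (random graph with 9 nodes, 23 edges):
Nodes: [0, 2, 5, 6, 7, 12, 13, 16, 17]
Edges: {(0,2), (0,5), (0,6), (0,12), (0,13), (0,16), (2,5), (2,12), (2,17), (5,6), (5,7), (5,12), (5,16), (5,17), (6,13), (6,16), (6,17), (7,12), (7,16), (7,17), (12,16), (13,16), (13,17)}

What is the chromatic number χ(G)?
Clique number ω(G) = 4 (lower bound: χ ≥ ω).
Suppose a proper 4-coloring c exists. The clique [0, 2, 5, 12] takes 4 distinct colors; by symmetry let c(0) = 1, c(2) = 2, c(5) = 3, c(12) = 4.
- Vertex 16: neighbors [0, 5, 12] already have colors [1, 3, 4] ⇒ c(16) = 2.
- Vertex 6: neighbors [0, 16, 5] already have colors [1, 2, 3] ⇒ c(6) = 4.
- Vertex 17: neighbors [2, 5, 6] already have colors [2, 3, 4] ⇒ c(17) = 1.
- Vertex 7: neighbors [17, 16, 5, 12] already have colors [1, 2, 3, 4] — all 4 colors blocked. Contradiction.
The forced assignments end in a contradiction, so G has no proper 4-coloring (χ ≥ 5).
The coloring below uses 5 colors, so χ(G) = 5.
A valid 5-coloring: color 1: [5, 13]; color 2: [0, 17]; color 3: [2, 16]; color 4: [6, 12]; color 5: [7].

χ(G) = 5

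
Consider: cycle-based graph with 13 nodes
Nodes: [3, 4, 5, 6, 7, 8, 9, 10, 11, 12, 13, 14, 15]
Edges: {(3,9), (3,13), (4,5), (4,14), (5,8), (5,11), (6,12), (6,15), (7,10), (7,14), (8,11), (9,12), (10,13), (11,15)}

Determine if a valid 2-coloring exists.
No, G is not 2-colorable

The clique on vertices [5, 8, 11] has size 3 > 2, so it alone needs 3 colors.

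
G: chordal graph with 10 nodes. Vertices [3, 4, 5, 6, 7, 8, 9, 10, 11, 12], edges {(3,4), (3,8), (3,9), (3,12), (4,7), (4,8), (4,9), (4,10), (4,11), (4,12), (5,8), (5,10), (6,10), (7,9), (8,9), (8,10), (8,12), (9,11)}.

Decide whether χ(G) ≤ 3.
The clique on vertices [3, 4, 8, 9] has size 4 > 3, so it alone needs 4 colors.

No, G is not 3-colorable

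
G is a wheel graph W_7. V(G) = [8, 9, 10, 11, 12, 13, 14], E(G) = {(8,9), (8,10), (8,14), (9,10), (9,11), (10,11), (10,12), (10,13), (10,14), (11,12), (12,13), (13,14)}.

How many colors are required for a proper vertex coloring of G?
χ(G) = 3

Clique number ω(G) = 3 (lower bound: χ ≥ ω).
The clique on [8, 9, 10] has size 3, forcing χ ≥ 3, and the coloring below uses 3 colors, so χ(G) = 3.
A valid 3-coloring: color 1: [10]; color 2: [9, 12, 14]; color 3: [8, 11, 13].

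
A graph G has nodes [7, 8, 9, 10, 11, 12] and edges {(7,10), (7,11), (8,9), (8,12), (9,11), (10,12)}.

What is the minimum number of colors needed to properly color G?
χ(G) = 2

Clique number ω(G) = 2 (lower bound: χ ≥ ω).
The graph is bipartite (no odd cycle), so 2 colors suffice: χ(G) = 2.
A valid 2-coloring: color 1: [7, 9, 12]; color 2: [8, 10, 11].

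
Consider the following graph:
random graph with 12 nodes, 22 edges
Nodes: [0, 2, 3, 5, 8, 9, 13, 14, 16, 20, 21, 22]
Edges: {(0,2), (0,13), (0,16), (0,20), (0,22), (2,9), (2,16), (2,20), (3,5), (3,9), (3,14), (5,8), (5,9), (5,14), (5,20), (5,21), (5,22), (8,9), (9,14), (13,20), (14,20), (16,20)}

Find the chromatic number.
Clique number ω(G) = 4 (lower bound: χ ≥ ω).
The clique on [0, 2, 16, 20] has size 4, forcing χ ≥ 4, and the coloring below uses 4 colors, so χ(G) = 4.
A valid 4-coloring: color 1: [0, 5]; color 2: [9, 20, 21, 22]; color 3: [2, 8, 13, 14]; color 4: [3, 16].

χ(G) = 4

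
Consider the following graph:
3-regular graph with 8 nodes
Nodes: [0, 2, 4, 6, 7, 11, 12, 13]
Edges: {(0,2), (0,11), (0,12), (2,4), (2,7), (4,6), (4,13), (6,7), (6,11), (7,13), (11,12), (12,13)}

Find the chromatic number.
Clique number ω(G) = 3 (lower bound: χ ≥ ω).
The clique on [0, 11, 12] has size 3, forcing χ ≥ 3, and the coloring below uses 3 colors, so χ(G) = 3.
A valid 3-coloring: color 1: [0, 6, 13]; color 2: [4, 7, 11]; color 3: [2, 12].

χ(G) = 3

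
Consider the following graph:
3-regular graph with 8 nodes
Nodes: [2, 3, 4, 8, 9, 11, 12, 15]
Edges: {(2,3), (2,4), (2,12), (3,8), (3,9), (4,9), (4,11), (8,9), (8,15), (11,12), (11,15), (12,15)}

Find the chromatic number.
χ(G) = 3

Clique number ω(G) = 3 (lower bound: χ ≥ ω).
The clique on [3, 8, 9] has size 3, forcing χ ≥ 3, and the coloring below uses 3 colors, so χ(G) = 3.
A valid 3-coloring: color 1: [2, 8, 11]; color 2: [3, 4, 12]; color 3: [9, 15].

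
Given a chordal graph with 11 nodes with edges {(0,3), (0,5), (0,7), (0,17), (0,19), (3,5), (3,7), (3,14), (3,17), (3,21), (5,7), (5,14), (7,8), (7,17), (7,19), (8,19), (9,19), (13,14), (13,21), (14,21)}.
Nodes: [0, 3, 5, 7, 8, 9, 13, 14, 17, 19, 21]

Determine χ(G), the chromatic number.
χ(G) = 4

Clique number ω(G) = 4 (lower bound: χ ≥ ω).
The clique on [0, 3, 7, 17] has size 4, forcing χ ≥ 4, and the coloring below uses 4 colors, so χ(G) = 4.
A valid 4-coloring: color 1: [3, 13, 19]; color 2: [7, 9, 14]; color 3: [0, 8, 21]; color 4: [5, 17].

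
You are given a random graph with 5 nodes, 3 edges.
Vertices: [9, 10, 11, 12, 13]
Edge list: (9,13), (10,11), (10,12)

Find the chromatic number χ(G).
Clique number ω(G) = 2 (lower bound: χ ≥ ω).
The graph is bipartite (no odd cycle), so 2 colors suffice: χ(G) = 2.
A valid 2-coloring: color 1: [10, 13]; color 2: [9, 11, 12].

χ(G) = 2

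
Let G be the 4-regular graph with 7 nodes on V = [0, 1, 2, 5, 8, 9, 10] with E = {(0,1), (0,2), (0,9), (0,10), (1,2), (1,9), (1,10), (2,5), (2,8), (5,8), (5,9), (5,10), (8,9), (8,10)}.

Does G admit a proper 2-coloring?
The clique on vertices [0, 1, 9] has size 3 > 2, so it alone needs 3 colors.

No, G is not 2-colorable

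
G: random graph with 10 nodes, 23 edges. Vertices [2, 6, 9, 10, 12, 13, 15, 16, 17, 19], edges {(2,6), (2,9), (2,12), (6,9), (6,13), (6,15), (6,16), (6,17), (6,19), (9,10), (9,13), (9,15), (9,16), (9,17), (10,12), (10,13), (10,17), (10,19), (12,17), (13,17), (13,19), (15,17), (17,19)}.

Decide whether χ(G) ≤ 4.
Yes, G is 4-colorable

A valid 4-coloring: color 1: [6, 10]; color 2: [9, 12, 19]; color 3: [2, 16, 17]; color 4: [13, 15].
(χ(G) = 4 ≤ 4.)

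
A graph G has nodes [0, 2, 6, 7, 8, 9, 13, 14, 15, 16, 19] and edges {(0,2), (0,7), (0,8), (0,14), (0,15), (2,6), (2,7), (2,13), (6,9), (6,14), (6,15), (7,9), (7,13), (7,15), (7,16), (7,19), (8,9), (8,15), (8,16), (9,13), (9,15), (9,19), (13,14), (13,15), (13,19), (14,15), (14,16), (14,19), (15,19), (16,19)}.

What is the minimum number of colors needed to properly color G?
Clique number ω(G) = 5 (lower bound: χ ≥ ω).
The clique on [7, 9, 13, 15, 19] has size 5, forcing χ ≥ 5, and the coloring below uses 5 colors, so χ(G) = 5.
A valid 5-coloring: color 1: [2, 15, 16]; color 2: [7, 8, 14]; color 3: [0, 6, 19]; color 4: [13]; color 5: [9].

χ(G) = 5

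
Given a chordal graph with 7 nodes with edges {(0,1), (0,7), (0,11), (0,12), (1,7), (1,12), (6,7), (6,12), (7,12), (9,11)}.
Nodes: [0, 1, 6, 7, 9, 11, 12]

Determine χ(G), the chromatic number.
Clique number ω(G) = 4 (lower bound: χ ≥ ω).
The clique on [0, 1, 7, 12] has size 4, forcing χ ≥ 4, and the coloring below uses 4 colors, so χ(G) = 4.
A valid 4-coloring: color 1: [11, 12]; color 2: [0, 6, 9]; color 3: [7]; color 4: [1].

χ(G) = 4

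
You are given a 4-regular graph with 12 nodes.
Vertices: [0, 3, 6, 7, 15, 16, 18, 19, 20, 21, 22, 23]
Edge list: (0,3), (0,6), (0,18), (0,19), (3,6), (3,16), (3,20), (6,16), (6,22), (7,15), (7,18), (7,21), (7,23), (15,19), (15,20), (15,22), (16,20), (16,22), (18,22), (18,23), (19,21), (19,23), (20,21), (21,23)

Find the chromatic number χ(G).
Clique number ω(G) = 3 (lower bound: χ ≥ ω).
Suppose a proper 3-coloring c exists. The clique [0, 3, 6] takes 3 distinct colors; by symmetry let c(0) = 1, c(3) = 2, c(6) = 3.
- Vertex 16: neighbors [3, 6] already have colors [2, 3] ⇒ c(16) = 1.
- Vertex 20: neighbors [16, 3] already have colors [1, 2] ⇒ c(20) = 3.
- Vertex 22: neighbors [16, 6] already have colors [1, 3] ⇒ c(22) = 2.
- Vertex 15: neighbors [22, 20] already have colors [2, 3] ⇒ c(15) = 1.
- Vertex 18: neighbors [0, 22] already have colors [1, 2] ⇒ c(18) = 3.
- Vertex 7: neighbors [15, 18] already have colors [1, 3] ⇒ c(7) = 2.
- Vertex 21: neighbors [7, 20] already have colors [2, 3] ⇒ c(21) = 1.
- Vertex 23: neighbors [21, 7, 18] already have colors [1, 2, 3] — all 3 colors blocked. Contradiction.
The forced assignments end in a contradiction, so G has no proper 3-coloring (χ ≥ 4).
The coloring below uses 4 colors, so χ(G) = 4.
A valid 4-coloring: color 1: [0, 15, 16, 21]; color 2: [6, 18, 19, 20]; color 3: [3, 7, 22]; color 4: [23].

χ(G) = 4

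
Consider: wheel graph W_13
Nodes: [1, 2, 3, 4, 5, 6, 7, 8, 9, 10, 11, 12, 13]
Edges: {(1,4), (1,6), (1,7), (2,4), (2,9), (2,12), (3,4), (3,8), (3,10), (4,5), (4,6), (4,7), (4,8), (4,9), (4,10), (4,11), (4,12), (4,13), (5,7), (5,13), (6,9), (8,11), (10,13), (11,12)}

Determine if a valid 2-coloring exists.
The clique on vertices [1, 4, 6] has size 3 > 2, so it alone needs 3 colors.

No, G is not 2-colorable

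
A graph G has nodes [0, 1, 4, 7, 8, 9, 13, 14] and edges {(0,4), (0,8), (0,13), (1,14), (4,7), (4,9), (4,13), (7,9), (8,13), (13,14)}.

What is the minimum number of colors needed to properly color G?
χ(G) = 3

Clique number ω(G) = 3 (lower bound: χ ≥ ω).
The clique on [0, 8, 13] has size 3, forcing χ ≥ 3, and the coloring below uses 3 colors, so χ(G) = 3.
A valid 3-coloring: color 1: [1, 7, 13]; color 2: [4, 8, 14]; color 3: [0, 9].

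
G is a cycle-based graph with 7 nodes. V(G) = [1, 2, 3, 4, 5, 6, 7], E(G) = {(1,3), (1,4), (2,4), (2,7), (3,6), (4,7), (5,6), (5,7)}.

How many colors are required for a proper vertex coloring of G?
χ(G) = 3

Clique number ω(G) = 3 (lower bound: χ ≥ ω).
The clique on [2, 4, 7] has size 3, forcing χ ≥ 3, and the coloring below uses 3 colors, so χ(G) = 3.
A valid 3-coloring: color 1: [3, 4, 5]; color 2: [1, 6, 7]; color 3: [2].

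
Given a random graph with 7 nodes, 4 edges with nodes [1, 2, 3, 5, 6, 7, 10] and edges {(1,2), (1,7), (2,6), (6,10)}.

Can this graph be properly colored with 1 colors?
Edge (1,2) forces its endpoints to differ, so 1 color is not enough.

No, G is not 1-colorable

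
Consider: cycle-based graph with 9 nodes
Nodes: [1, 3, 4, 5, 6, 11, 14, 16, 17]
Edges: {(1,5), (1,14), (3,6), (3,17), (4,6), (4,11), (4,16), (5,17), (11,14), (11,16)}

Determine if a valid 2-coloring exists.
No, G is not 2-colorable

The clique on vertices [4, 11, 16] has size 3 > 2, so it alone needs 3 colors.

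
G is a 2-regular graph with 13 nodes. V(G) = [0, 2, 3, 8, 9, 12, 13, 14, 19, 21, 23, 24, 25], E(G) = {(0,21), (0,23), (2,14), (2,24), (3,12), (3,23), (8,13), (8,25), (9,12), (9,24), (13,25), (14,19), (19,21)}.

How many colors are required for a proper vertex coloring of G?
χ(G) = 3

Clique number ω(G) = 3 (lower bound: χ ≥ ω).
The clique on [8, 13, 25] has size 3, forcing χ ≥ 3, and the coloring below uses 3 colors, so χ(G) = 3.
A valid 3-coloring: color 1: [0, 2, 3, 9, 19, 25]; color 2: [8, 12, 14, 21, 23, 24]; color 3: [13].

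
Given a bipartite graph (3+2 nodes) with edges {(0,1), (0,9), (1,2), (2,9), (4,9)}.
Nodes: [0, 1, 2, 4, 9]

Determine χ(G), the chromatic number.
Clique number ω(G) = 2 (lower bound: χ ≥ ω).
The graph is bipartite (no odd cycle), so 2 colors suffice: χ(G) = 2.
A valid 2-coloring: color 1: [1, 9]; color 2: [0, 2, 4].

χ(G) = 2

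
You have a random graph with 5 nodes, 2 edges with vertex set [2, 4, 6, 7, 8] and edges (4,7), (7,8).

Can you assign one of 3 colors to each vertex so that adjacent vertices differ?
A valid 3-coloring: color 1: [2, 6, 7]; color 2: [4, 8].
(χ(G) = 2 ≤ 3.)

Yes, G is 3-colorable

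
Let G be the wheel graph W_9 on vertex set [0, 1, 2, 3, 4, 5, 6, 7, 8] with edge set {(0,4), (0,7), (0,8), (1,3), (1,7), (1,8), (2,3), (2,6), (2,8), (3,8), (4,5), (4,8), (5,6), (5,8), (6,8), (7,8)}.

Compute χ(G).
χ(G) = 3

Clique number ω(G) = 3 (lower bound: χ ≥ ω).
The clique on [0, 4, 8] has size 3, forcing χ ≥ 3, and the coloring below uses 3 colors, so χ(G) = 3.
A valid 3-coloring: color 1: [8]; color 2: [3, 4, 6, 7]; color 3: [0, 1, 2, 5].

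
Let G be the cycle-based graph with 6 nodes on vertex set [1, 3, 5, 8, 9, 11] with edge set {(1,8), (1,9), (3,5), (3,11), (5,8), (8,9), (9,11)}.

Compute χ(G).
Clique number ω(G) = 3 (lower bound: χ ≥ ω).
The clique on [1, 8, 9] has size 3, forcing χ ≥ 3, and the coloring below uses 3 colors, so χ(G) = 3.
A valid 3-coloring: color 1: [3, 9]; color 2: [8, 11]; color 3: [1, 5].

χ(G) = 3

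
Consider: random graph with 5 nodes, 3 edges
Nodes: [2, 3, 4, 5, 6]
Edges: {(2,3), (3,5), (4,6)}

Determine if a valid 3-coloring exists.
Yes, G is 3-colorable

A valid 3-coloring: color 1: [3, 6]; color 2: [2, 4, 5].
(χ(G) = 2 ≤ 3.)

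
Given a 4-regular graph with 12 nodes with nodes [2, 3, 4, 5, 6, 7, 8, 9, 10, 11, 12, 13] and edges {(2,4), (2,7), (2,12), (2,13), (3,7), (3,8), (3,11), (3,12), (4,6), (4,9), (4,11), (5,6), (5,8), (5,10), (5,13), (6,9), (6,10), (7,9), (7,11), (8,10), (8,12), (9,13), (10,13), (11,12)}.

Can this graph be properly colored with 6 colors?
Yes, G is 6-colorable

A valid 6-coloring: color 1: [2, 3, 5, 9]; color 2: [6, 8, 11, 13]; color 3: [4, 7, 10, 12].
(χ(G) = 3 ≤ 6.)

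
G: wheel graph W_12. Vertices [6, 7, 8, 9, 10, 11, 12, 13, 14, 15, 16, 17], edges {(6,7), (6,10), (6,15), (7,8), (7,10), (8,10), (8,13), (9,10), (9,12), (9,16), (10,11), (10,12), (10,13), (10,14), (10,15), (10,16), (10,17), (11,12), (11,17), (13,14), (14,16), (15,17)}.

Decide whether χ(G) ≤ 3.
Odd cycle [12, 9, 16, 14, 13, 8, 7, 6, 15, 17, 11] needs 3 colors (χ ≥ 3).
Vertex 10 is adjacent to every vertex of [6, 7, 8, 9, 11, 12, 13, 14, 15, 16, 17], which already need 3 colors among themselves, so 10 needs a new color (χ ≥ 4).
Hence χ(G) ≥ 4 > 3, so no proper 3-coloring exists.

No, G is not 3-colorable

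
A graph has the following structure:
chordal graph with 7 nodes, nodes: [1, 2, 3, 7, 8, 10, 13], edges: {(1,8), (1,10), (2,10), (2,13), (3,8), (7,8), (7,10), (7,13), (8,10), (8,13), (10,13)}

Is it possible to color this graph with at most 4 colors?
A valid 4-coloring: color 1: [2, 8]; color 2: [3, 10]; color 3: [1, 13]; color 4: [7].
(χ(G) = 4 ≤ 4.)

Yes, G is 4-colorable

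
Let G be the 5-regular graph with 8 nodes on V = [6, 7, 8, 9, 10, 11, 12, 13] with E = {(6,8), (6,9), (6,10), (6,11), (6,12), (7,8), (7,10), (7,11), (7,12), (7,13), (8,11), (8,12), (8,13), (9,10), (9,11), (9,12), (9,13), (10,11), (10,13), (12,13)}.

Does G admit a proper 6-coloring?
A valid 6-coloring: color 1: [6, 13]; color 2: [11, 12]; color 3: [7, 9]; color 4: [8, 10].
(χ(G) = 4 ≤ 6.)

Yes, G is 6-colorable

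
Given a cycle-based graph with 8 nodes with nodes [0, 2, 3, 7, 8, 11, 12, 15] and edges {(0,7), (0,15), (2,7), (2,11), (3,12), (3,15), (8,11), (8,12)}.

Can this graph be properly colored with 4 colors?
Yes, G is 4-colorable

A valid 4-coloring: color 1: [7, 11, 12, 15]; color 2: [0, 2, 3, 8].
(χ(G) = 2 ≤ 4.)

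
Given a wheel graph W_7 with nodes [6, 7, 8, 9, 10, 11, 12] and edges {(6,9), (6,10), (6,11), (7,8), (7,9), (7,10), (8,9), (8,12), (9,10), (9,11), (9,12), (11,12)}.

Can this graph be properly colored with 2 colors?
No, G is not 2-colorable

The clique on vertices [8, 9, 12] has size 3 > 2, so it alone needs 3 colors.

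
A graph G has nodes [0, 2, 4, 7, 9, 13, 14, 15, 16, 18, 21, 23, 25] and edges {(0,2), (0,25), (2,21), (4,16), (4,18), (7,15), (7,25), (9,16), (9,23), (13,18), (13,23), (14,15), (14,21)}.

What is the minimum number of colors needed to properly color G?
χ(G) = 3

Clique number ω(G) = 2 (lower bound: χ ≥ ω).
Odd cycle [2, 0, 25, 7, 15, 14, 21] needs 3 colors (χ ≥ 3).
The coloring below uses 3 colors, so χ(G) = 3.
A valid 3-coloring: color 1: [2, 4, 7, 9, 13, 14]; color 2: [15, 16, 18, 21, 23, 25]; color 3: [0].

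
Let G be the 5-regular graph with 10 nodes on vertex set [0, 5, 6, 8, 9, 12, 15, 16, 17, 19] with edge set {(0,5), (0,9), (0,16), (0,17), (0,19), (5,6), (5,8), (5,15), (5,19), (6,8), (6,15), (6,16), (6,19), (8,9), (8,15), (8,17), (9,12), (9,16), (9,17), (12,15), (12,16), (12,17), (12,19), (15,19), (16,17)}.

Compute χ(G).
Clique number ω(G) = 4 (lower bound: χ ≥ ω).
The clique on [0, 9, 16, 17] has size 4, forcing χ ≥ 4, and the coloring below uses 4 colors, so χ(G) = 4.
A valid 4-coloring: color 1: [5, 9]; color 2: [8, 16, 19]; color 3: [0, 6, 12]; color 4: [15, 17].

χ(G) = 4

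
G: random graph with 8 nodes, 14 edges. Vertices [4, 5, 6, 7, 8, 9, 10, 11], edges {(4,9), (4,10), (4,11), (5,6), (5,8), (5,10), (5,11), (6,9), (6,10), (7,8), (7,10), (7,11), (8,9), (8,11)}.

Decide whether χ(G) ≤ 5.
Yes, G is 5-colorable

A valid 5-coloring: color 1: [4, 6, 8]; color 2: [5, 7, 9]; color 3: [10, 11].
(χ(G) = 3 ≤ 5.)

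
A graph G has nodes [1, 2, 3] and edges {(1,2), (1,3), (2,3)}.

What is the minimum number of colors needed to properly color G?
χ(G) = 3

Clique number ω(G) = 3 (lower bound: χ ≥ ω).
The clique on [1, 2, 3] has size 3, forcing χ ≥ 3, and the coloring below uses 3 colors, so χ(G) = 3.
A valid 3-coloring: color 1: [1]; color 2: [2]; color 3: [3].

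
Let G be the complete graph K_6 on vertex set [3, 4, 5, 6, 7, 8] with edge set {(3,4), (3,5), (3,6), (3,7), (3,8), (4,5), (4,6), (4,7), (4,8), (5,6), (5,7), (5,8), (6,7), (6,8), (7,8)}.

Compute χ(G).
χ(G) = 6

Clique number ω(G) = 6 (lower bound: χ ≥ ω).
The clique on [3, 4, 5, 6, 7, 8] has size 6, forcing χ ≥ 6, and the coloring below uses 6 colors, so χ(G) = 6.
A valid 6-coloring: color 1: [6]; color 2: [7]; color 3: [4]; color 4: [5]; color 5: [8]; color 6: [3].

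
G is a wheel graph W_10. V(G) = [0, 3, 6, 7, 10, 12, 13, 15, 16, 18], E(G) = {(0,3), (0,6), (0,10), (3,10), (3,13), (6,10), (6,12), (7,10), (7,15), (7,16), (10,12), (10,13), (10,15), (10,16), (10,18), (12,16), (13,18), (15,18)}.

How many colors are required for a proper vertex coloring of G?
χ(G) = 4

Clique number ω(G) = 3 (lower bound: χ ≥ ω).
Odd cycle [7, 16, 12, 6, 0, 3, 13, 18, 15] needs 3 colors (χ ≥ 3).
Vertex 10 is adjacent to every vertex of [0, 3, 6, 7, 12, 13, 15, 16, 18], which already need 3 colors among themselves, so 10 needs a new color (χ ≥ 4).
The coloring below uses 4 colors, so χ(G) = 4.
A valid 4-coloring: color 1: [10]; color 2: [0, 7, 12, 18]; color 3: [3, 6, 15, 16]; color 4: [13].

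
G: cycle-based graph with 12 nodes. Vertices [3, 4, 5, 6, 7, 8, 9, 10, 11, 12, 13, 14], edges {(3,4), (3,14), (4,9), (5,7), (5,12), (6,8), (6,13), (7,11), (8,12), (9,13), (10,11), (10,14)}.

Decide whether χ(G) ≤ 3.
Yes, G is 3-colorable

A valid 3-coloring: color 1: [3, 6, 7, 9, 10, 12]; color 2: [4, 5, 8, 11, 13, 14].
(χ(G) = 2 ≤ 3.)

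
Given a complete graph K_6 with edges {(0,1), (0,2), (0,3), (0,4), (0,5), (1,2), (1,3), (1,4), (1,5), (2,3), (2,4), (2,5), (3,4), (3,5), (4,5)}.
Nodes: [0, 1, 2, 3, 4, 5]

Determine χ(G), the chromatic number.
χ(G) = 6

Clique number ω(G) = 6 (lower bound: χ ≥ ω).
The clique on [0, 1, 2, 3, 4, 5] has size 6, forcing χ ≥ 6, and the coloring below uses 6 colors, so χ(G) = 6.
A valid 6-coloring: color 1: [3]; color 2: [0]; color 3: [2]; color 4: [5]; color 5: [1]; color 6: [4].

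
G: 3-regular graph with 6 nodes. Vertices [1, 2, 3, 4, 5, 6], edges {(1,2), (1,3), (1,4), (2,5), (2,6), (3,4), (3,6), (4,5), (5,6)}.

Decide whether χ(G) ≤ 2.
The clique on vertices [1, 3, 4] has size 3 > 2, so it alone needs 3 colors.

No, G is not 2-colorable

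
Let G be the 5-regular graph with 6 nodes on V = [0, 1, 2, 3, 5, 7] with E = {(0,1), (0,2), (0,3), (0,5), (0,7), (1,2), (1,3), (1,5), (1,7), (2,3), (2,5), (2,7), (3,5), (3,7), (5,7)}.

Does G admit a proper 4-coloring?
No, G is not 4-colorable

The clique on vertices [0, 1, 2, 3, 5, 7] has size 6 > 4, so it alone needs 6 colors.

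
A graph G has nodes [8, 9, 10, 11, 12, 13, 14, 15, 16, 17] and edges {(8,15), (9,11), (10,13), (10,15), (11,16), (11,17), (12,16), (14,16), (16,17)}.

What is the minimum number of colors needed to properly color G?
Clique number ω(G) = 3 (lower bound: χ ≥ ω).
The clique on [11, 16, 17] has size 3, forcing χ ≥ 3, and the coloring below uses 3 colors, so χ(G) = 3.
A valid 3-coloring: color 1: [8, 9, 10, 16]; color 2: [11, 12, 13, 14, 15]; color 3: [17].

χ(G) = 3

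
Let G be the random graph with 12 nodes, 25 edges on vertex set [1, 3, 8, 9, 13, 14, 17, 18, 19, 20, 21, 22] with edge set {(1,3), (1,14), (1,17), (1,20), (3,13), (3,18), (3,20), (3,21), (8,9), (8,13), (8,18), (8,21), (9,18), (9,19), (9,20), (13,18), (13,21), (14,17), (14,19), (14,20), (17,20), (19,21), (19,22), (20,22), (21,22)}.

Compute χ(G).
χ(G) = 4

Clique number ω(G) = 4 (lower bound: χ ≥ ω).
The clique on [1, 14, 17, 20] has size 4, forcing χ ≥ 4, and the coloring below uses 4 colors, so χ(G) = 4.
A valid 4-coloring: color 1: [18, 20, 21]; color 2: [3, 9, 14, 22]; color 3: [1, 8, 19]; color 4: [13, 17].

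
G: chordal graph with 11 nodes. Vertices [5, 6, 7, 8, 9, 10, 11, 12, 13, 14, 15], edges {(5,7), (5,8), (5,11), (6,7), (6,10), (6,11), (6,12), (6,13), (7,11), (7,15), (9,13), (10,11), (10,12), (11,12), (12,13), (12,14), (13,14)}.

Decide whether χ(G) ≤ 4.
Yes, G is 4-colorable

A valid 4-coloring: color 1: [8, 11, 13, 15]; color 2: [5, 6, 9, 14]; color 3: [7, 12]; color 4: [10].
(χ(G) = 4 ≤ 4.)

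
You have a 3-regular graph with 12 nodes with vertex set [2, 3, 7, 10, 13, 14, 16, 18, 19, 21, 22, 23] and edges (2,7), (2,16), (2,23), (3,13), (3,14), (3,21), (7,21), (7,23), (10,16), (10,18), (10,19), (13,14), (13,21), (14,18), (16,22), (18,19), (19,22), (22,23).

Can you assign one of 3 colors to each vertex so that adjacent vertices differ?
A valid 3-coloring: color 1: [3, 16, 18, 23]; color 2: [7, 13, 19]; color 3: [2, 10, 14, 21, 22].
(χ(G) = 3 ≤ 3.)

Yes, G is 3-colorable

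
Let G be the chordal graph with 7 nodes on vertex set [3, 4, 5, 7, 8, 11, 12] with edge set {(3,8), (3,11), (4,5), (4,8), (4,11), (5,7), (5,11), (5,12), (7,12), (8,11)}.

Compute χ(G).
Clique number ω(G) = 3 (lower bound: χ ≥ ω).
The clique on [3, 8, 11] has size 3, forcing χ ≥ 3, and the coloring below uses 3 colors, so χ(G) = 3.
A valid 3-coloring: color 1: [5, 8]; color 2: [11, 12]; color 3: [3, 4, 7].

χ(G) = 3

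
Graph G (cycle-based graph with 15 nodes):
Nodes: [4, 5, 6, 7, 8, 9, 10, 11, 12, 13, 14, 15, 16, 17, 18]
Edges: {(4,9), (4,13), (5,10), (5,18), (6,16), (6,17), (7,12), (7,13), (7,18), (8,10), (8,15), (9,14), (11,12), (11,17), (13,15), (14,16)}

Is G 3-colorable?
Yes, G is 3-colorable

A valid 3-coloring: color 1: [4, 5, 6, 7, 8, 11, 14]; color 2: [9, 10, 12, 13, 16, 17, 18]; color 3: [15].
(χ(G) = 3 ≤ 3.)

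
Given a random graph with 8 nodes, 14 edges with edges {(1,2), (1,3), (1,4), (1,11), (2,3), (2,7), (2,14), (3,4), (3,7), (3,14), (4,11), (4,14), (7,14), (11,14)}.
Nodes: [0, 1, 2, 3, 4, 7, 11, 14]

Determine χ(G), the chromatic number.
Clique number ω(G) = 4 (lower bound: χ ≥ ω).
The clique on [2, 3, 7, 14] has size 4, forcing χ ≥ 4, and the coloring below uses 4 colors, so χ(G) = 4.
A valid 4-coloring: color 1: [0, 3, 11]; color 2: [1, 14]; color 3: [4, 7]; color 4: [2].

χ(G) = 4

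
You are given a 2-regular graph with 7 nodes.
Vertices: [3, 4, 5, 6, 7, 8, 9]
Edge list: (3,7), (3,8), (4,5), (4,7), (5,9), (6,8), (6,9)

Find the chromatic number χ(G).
χ(G) = 3

Clique number ω(G) = 2 (lower bound: χ ≥ ω).
Odd cycle [5, 4, 7, 3, 8, 6, 9] needs 3 colors (χ ≥ 3).
The coloring below uses 3 colors, so χ(G) = 3.
A valid 3-coloring: color 1: [5, 6, 7]; color 2: [3, 4, 9]; color 3: [8].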